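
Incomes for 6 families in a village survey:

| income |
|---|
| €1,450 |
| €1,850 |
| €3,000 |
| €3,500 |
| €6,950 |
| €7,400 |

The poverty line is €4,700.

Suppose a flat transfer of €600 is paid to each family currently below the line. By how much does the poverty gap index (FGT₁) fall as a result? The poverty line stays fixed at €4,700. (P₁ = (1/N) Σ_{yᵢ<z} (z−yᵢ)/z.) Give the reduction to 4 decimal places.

Before: below the line — €1,450, €1,850, €3,000, €3,500; poverty gap index (FGT₁) = 0.319149.
After the €600 transfer: below the line — €2,050, €2,450, €3,600, €4,100; poverty gap index (FGT₁) = 0.234043.
Reduction = 0.319149 − 0.234043 = 0.0851.

0.0851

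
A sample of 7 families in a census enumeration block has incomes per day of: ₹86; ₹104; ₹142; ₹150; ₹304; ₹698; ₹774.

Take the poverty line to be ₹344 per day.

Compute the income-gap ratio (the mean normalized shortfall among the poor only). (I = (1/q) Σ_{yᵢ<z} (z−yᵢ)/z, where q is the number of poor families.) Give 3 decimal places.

Incomes under z: ₹86, ₹104, ₹142, ₹150, ₹304 (q = 5 of N = 7).
Relative gaps: 0.7500, 0.6977, 0.5872, 0.5640, 0.1163; sum = 2.715116.
The income-gap ratio divides by q (the poor only): 2.715116 / 5 = 0.543.

0.543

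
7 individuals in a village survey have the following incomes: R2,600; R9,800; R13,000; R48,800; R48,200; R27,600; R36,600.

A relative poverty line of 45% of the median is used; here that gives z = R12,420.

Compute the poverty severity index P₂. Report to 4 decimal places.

Below the line: R2,600, R9,800 (q = 2 of N = 7).
Gap ratios (z−y)/z: (12420−2600)/12420 = 0.7907; (12420−9800)/12420 = 0.2110.
Squared: 0.6251; 0.0445.
Sum = 0.669644; P₂ = 0.669644 / 7 = 0.0957.

0.0957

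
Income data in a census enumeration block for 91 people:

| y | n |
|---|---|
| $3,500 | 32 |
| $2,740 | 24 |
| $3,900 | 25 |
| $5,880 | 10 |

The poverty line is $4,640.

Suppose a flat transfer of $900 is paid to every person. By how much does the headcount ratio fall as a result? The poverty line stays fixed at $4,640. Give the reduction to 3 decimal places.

Before: below the line — 24×$2,740, 32×$3,500, 25×$3,900; headcount ratio = 0.89011.
After the $900 transfer: below the line — 24×$3,640, 32×$4,400; headcount ratio = 0.61538.
Reduction = 0.89011 − 0.61538 = 0.275.

0.275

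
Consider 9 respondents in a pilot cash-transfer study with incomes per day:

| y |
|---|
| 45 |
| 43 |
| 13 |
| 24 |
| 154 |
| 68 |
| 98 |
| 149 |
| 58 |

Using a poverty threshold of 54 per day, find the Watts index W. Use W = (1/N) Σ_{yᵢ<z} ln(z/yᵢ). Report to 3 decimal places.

Below z: 13, 24, 43, 45 (q = 4 of N = 9).
ln(z/y) terms: ln(54/13) = 1.4240; ln(54/24) = 0.8109; ln(54/43) = 0.2278; ln(54/45) = 0.1823.
W = 2.645070 / 9 = 0.294.

0.294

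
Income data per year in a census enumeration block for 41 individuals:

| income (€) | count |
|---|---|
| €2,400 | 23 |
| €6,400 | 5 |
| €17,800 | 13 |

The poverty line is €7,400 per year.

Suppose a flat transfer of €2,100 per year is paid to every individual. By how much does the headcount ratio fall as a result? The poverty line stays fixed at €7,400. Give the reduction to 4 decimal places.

0.1220

Before: below the line — 23×€2,400, 5×€6,400; headcount ratio = 0.682927.
After the €2,100 transfer: below the line — 23×€4,500; headcount ratio = 0.560976.
Reduction = 0.682927 − 0.560976 = 0.1220.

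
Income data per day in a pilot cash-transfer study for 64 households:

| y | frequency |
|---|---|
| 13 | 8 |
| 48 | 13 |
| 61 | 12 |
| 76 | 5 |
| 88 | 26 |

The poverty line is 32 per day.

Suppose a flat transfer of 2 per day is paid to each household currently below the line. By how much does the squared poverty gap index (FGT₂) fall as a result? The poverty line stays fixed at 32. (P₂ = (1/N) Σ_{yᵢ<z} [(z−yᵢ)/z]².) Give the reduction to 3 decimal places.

Before: below the line — 8×13; squared poverty gap index (FGT₂) = 0.04407.
After the 2 transfer: below the line — 8×15; squared poverty gap index (FGT₂) = 0.03528.
Reduction = 0.04407 − 0.03528 = 0.009.

0.009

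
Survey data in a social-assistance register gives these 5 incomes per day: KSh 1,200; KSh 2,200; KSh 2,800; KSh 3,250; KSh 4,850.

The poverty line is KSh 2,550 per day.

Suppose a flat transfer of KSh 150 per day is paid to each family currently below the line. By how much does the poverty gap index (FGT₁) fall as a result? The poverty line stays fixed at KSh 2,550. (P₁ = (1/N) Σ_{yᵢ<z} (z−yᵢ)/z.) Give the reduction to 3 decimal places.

Before: below the line — KSh 1,200, KSh 2,200; poverty gap index (FGT₁) = 0.13333.
After the KSh 150 transfer: below the line — KSh 1,350, KSh 2,350; poverty gap index (FGT₁) = 0.10980.
Reduction = 0.13333 − 0.10980 = 0.024.

0.024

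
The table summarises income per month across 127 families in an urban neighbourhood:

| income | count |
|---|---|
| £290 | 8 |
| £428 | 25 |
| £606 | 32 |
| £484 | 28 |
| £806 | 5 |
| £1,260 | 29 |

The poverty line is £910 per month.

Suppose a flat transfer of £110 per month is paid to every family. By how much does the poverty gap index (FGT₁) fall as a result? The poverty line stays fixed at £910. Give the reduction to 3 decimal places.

0.093

Before: below the line — 8×£290, 25×£428, 28×£484, 32×£606, 5×£806; poverty gap index (FGT₁) = 0.33907.
After the £110 transfer: below the line — 8×£400, 25×£538, 28×£594, 32×£716; poverty gap index (FGT₁) = 0.24605.
Reduction = 0.33907 − 0.24605 = 0.093.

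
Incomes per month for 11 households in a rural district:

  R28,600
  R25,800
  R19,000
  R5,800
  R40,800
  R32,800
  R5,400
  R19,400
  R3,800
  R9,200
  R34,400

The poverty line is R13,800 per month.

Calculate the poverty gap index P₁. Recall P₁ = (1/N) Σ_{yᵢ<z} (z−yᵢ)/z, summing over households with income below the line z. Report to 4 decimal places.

Poor units: R3,800, R5,400, R5,800, R9,200 (q = 4 of N = 11).
Normalized shortfalls: (13800−3800)/13800 = 0.7246; (13800−5400)/13800 = 0.6087; (13800−5800)/13800 = 0.5797; (13800−9200)/13800 = 0.3333.
Sum of shortfalls = 2.246377; P₁ averages over all N: 2.246377 / 11 = 0.2042.

0.2042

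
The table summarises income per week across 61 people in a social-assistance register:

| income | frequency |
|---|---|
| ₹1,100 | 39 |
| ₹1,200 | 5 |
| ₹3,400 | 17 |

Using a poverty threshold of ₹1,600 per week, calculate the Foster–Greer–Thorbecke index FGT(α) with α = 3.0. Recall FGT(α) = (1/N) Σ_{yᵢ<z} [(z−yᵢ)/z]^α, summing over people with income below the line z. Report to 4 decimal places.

Incomes under z: 39×₹1,100, 5×₹1,200 (q = 44 of N = 61).
Shortfall ratios: (1600−1100)/1600 = 0.3125 (×39); (1600−1200)/1600 = 0.2500 (×5).
Raised to α = 3.0: 0.03052 (×39); 0.01562 (×5).
Sum = 1.268311; FGT(3.0) = 1.268311 / 61 = 0.0208.

0.0208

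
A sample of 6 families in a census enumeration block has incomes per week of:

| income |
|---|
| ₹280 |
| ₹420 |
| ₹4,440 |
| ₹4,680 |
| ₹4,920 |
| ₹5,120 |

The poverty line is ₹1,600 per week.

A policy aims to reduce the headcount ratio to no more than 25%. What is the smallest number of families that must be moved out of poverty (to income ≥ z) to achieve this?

1

Currently q = 2 of N = 6 are below the line (H = 0.333).
A headcount ratio of at most 25% allows at most ⌊0.25 × 6⌋ = 1 poor families.
So at least 2 − 1 = 1 must be lifted.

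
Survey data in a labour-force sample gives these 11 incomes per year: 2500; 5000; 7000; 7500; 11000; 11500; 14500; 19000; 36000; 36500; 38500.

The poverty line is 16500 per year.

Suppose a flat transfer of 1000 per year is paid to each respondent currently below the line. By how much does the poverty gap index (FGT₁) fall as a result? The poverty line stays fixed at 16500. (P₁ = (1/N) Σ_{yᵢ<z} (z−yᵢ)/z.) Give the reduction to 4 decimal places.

Before: below the line — 2500, 5000, 7000, 7500, 11000, 11500, 14500; poverty gap index (FGT₁) = 0.311295.
After the 1000 transfer: below the line — 3500, 6000, 8000, 8500, 12000, 12500, 15500; poverty gap index (FGT₁) = 0.272727.
Reduction = 0.311295 − 0.272727 = 0.0386.

0.0386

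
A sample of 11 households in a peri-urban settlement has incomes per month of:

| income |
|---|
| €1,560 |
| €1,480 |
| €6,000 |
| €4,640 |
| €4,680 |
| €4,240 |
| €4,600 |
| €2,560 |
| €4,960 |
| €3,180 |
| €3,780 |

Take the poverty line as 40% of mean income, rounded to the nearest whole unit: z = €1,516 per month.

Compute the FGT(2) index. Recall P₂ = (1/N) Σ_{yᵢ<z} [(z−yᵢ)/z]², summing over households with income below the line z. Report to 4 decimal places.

Below the line: €1,480 (q = 1 of N = 11).
Normalized shortfalls: (1516−1480)/1516 = 0.0237.
Squared: 0.0006.
Sum = 0.000564; P₂ = 0.000564 / 11 = 0.0001.

0.0001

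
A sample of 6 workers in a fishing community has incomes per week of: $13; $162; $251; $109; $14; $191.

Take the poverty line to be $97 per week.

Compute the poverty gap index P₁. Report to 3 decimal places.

Poor units: $13, $14 (q = 2 of N = 6).
Normalized shortfalls: (97−13)/97 = 0.8660; (97−14)/97 = 0.8557.
Σ = 1.721649. Dividing by the full population N = 6 gives P₁ = 0.287.

0.287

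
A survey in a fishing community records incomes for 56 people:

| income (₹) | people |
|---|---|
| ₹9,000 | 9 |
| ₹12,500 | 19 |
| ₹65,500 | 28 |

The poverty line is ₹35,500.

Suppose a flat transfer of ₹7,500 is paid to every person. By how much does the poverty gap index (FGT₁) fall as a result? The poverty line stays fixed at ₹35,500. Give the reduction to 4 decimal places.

Before: below the line — 9×₹9,000, 19×₹12,500; poverty gap index (FGT₁) = 0.339789.
After the ₹7,500 transfer: below the line — 9×₹16,500, 19×₹20,000; poverty gap index (FGT₁) = 0.234155.
Reduction = 0.339789 − 0.234155 = 0.1056.

0.1056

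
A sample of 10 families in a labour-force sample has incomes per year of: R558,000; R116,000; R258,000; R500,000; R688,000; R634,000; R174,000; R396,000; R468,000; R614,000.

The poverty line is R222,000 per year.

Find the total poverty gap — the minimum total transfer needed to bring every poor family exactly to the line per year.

R154,000

Below z: R116,000, R174,000 (q = 2 of N = 10).
Individual gaps: 222000−116000 = 106000; 222000−174000 = 48000.
Aggregate gap = R154,000.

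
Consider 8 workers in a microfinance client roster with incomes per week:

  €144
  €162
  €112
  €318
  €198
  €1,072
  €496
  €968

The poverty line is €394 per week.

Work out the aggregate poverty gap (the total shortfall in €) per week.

€1,036

Below the line: €112, €144, €162, €198, €318 (q = 5 of N = 8).
Individual gaps: 394−112 = 282; 394−144 = 250; 394−162 = 232; 394−198 = 196; 394−318 = 76.
Aggregate gap = €1,036.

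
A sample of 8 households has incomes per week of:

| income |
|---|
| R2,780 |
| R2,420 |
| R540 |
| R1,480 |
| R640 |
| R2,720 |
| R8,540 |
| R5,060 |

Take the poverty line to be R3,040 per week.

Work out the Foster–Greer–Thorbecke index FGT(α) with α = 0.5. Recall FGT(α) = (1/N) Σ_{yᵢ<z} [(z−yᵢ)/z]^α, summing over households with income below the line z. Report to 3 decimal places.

Incomes under z: R540, R640, R1,480, R2,420, R2,720, R2,780 (q = 6 of N = 8).
Shortfall ratios: (3040−540)/3040 = 0.8224; (3040−640)/3040 = 0.7895; (3040−1480)/3040 = 0.5132; (3040−2420)/3040 = 0.2039; (3040−2720)/3040 = 0.1053; (3040−2780)/3040 = 0.0855.
Raised to α = 0.5: 0.90685; 0.88852; 0.71635; 0.45161; 0.32444; 0.29245.
Sum = 3.580216; FGT(0.5) = 3.580216 / 8 = 0.448.

0.448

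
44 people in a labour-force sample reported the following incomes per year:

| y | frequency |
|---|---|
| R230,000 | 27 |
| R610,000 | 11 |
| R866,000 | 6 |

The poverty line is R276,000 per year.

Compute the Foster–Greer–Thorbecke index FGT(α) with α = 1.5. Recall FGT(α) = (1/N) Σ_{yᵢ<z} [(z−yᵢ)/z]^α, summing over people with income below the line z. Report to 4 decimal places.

0.0418

Below z: 27×R230,000 (q = 27 of N = 44).
Gap ratios (z−y)/z: (276000−230000)/276000 = 0.1667 (×27).
Raised to α = 1.5: 0.06804 (×27).
Sum = 1.837117; FGT(1.5) = 1.837117 / 44 = 0.0418.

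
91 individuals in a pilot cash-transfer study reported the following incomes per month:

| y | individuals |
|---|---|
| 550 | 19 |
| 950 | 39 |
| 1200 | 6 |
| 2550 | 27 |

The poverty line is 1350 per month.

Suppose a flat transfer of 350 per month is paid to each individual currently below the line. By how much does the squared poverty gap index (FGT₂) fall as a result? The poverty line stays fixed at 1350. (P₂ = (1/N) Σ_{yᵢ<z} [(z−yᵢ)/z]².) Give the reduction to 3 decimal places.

Before: below the line — 19×550, 39×950, 6×1200; squared poverty gap index (FGT₂) = 0.11176.
After the 350 transfer: below the line — 19×900, 39×1300; squared poverty gap index (FGT₂) = 0.02379.
Reduction = 0.11176 − 0.02379 = 0.088.

0.088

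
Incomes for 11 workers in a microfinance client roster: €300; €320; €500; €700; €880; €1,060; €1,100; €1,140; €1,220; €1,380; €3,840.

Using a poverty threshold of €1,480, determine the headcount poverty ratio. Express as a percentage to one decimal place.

10 of the 11 workers have income below €1,480.
H = 10/11 = 90.9%.

90.9%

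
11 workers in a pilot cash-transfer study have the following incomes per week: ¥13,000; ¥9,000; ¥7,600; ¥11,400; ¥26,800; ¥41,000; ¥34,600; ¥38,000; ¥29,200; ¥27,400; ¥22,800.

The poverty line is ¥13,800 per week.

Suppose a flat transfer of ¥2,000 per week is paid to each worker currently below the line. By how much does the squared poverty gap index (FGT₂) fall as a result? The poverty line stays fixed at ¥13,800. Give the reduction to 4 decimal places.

Before: below the line — ¥7,600, ¥9,000, ¥11,400, ¥13,000; squared poverty gap index (FGT₂) = 0.032403.
After the ¥2,000 transfer: below the line — ¥9,600, ¥11,000, ¥13,400; squared poverty gap index (FGT₂) = 0.012240.
Reduction = 0.032403 − 0.012240 = 0.0202.

0.0202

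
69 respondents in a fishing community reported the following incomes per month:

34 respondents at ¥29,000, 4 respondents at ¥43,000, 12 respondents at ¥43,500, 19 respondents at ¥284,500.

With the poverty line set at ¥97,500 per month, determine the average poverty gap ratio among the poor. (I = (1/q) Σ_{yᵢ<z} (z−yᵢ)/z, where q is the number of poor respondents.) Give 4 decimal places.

Below z: 34×¥29,000, 4×¥43,000, 12×¥43,500 (q = 50 of N = 69).
Relative gaps: 0.7026 (×34), 0.5590 (×4), 0.5538 (×12); sum = 32.769231.
The income-gap ratio divides by q (the poor only): 32.769231 / 50 = 0.6554.

0.6554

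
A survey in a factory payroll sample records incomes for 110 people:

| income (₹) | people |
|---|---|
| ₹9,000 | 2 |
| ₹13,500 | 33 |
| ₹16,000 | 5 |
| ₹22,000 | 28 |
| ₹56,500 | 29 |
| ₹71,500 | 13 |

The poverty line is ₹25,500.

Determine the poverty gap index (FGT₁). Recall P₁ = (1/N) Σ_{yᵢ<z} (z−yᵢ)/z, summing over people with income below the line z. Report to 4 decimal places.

Poor units: 2×₹9,000, 33×₹13,500, 5×₹16,000, 28×₹22,000 (q = 68 of N = 110).
Gap ratios (z−y)/z: (25500−9000)/25500 = 0.6471 (×2); (25500−13500)/25500 = 0.4706 (×33); (25500−16000)/25500 = 0.3725 (×5); (25500−22000)/25500 = 0.1373 (×28).
Sum of shortfalls = 22.529412; P₁ averages over all N: 22.529412 / 110 = 0.2048.

0.2048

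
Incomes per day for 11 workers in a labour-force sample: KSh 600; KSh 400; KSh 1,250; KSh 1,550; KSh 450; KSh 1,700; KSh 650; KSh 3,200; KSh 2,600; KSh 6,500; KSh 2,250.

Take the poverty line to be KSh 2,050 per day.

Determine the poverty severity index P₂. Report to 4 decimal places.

0.2241

Poor units: KSh 400, KSh 450, KSh 600, KSh 650, KSh 1,250, KSh 1,550, KSh 1,700 (q = 7 of N = 11).
Normalized shortfalls: (2050−400)/2050 = 0.8049; (2050−450)/2050 = 0.7805; (2050−600)/2050 = 0.7073; (2050−650)/2050 = 0.6829; (2050−1250)/2050 = 0.3902; (2050−1550)/2050 = 0.2439; (2050−1700)/2050 = 0.1707.
Squared: 0.6478; 0.6092; 0.5003; 0.4664; 0.1523; 0.0595; 0.0291.
Sum = 2.464604; P₂ = 2.464604 / 11 = 0.2241.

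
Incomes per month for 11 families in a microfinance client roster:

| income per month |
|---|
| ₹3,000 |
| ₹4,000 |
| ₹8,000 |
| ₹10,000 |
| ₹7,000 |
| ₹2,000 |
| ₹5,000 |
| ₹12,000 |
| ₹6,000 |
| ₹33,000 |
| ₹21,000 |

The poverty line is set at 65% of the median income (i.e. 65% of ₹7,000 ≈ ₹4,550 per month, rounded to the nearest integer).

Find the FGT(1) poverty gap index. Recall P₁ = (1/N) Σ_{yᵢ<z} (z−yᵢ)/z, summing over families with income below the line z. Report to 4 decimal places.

0.0929

Incomes under z: ₹2,000, ₹3,000, ₹4,000 (q = 3 of N = 11).
Normalized shortfalls: (4550−2000)/4550 = 0.5604; (4550−3000)/4550 = 0.3407; (4550−4000)/4550 = 0.1209.
Σ = 1.021978. Dividing by the full population N = 11 gives P₁ = 0.0929.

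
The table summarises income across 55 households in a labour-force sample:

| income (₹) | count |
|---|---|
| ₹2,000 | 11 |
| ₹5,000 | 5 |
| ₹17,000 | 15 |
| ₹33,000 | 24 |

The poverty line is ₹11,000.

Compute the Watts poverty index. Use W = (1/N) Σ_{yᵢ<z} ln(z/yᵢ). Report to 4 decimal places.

0.4126

Below the line: 11×₹2,000, 5×₹5,000 (q = 16 of N = 55).
ln(z/y) terms: ln(11000/2000) = 1.7047 (×11); ln(11000/5000) = 0.7885 (×5).
W = 22.694516 / 55 = 0.4126.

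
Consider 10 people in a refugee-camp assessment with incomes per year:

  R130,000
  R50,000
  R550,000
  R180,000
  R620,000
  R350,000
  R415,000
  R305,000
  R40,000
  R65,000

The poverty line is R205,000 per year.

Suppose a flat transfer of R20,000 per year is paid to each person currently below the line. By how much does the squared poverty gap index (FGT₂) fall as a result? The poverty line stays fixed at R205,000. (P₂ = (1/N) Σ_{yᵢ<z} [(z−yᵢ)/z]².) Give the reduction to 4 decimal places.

0.0485

Before: below the line — R40,000, R50,000, R65,000, R130,000, R180,000; squared poverty gap index (FGT₂) = 0.183462.
After the R20,000 transfer: below the line — R60,000, R70,000, R85,000, R150,000, R200,000; squared poverty gap index (FGT₂) = 0.134920.
Reduction = 0.183462 − 0.134920 = 0.0485.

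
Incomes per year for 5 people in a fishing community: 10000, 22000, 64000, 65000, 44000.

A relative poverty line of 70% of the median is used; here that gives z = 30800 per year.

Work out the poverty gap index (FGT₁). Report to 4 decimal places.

Incomes under z: 10000, 22000 (q = 2 of N = 5).
Normalized shortfalls: (30800−10000)/30800 = 0.6753; (30800−22000)/30800 = 0.2857.
Σ = 0.961039. Dividing by the full population N = 5 gives P₁ = 0.1922.

0.1922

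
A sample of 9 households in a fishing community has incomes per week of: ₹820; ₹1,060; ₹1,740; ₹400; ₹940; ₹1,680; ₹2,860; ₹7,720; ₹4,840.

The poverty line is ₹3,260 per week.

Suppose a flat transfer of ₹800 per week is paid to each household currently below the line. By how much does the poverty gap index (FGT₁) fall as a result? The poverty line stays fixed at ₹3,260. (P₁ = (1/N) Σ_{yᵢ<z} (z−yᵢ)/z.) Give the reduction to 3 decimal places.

Before: below the line — ₹400, ₹820, ₹940, ₹1,060, ₹1,680, ₹1,740, ₹2,860; poverty gap index (FGT₁) = 0.45399.
After the ₹800 transfer: below the line — ₹1,200, ₹1,620, ₹1,740, ₹1,860, ₹2,480, ₹2,540; poverty gap index (FGT₁) = 0.27676.
Reduction = 0.45399 − 0.27676 = 0.177.

0.177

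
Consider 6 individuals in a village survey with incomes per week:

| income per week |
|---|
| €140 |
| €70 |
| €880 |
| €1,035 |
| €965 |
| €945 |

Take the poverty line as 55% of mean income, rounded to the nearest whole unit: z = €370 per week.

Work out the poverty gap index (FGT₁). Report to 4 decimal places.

Below z: €70, €140 (q = 2 of N = 6).
Shortfall ratios: (370−70)/370 = 0.8108; (370−140)/370 = 0.6216.
Σ = 1.432432. Dividing by the full population N = 6 gives P₁ = 0.2387.

0.2387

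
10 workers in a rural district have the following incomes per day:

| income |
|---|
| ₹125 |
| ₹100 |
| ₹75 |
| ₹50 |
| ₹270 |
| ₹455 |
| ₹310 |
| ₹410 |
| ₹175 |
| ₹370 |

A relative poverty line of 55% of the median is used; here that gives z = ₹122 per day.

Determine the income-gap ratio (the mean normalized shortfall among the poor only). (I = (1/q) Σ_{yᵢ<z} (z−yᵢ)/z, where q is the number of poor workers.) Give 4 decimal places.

0.3852

Below z: ₹50, ₹75, ₹100 (q = 3 of N = 10).
Relative gaps: 0.5902, 0.3852, 0.1803; sum = 1.155738.
I averages over the q = 3 poor units only: 1.155738 / 3 = 0.3852.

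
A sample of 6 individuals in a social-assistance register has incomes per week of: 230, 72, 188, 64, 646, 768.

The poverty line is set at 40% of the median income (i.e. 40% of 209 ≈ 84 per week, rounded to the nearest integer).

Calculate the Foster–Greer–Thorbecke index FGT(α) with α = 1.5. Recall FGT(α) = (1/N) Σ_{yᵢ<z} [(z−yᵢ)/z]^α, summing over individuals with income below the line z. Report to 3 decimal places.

0.028

Poor units: 64, 72 (q = 2 of N = 6).
Shortfall ratios: (84−64)/84 = 0.2381; (84−72)/84 = 0.1429.
Raised to α = 1.5: 0.11618; 0.05399.
Sum = 0.170174; FGT(1.5) = 0.170174 / 6 = 0.028.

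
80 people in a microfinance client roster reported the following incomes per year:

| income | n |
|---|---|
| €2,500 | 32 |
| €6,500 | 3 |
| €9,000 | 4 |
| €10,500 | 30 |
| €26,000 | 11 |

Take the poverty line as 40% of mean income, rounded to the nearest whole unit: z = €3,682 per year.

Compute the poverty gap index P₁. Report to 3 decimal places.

0.128

Incomes under z: 32×€2,500 (q = 32 of N = 80).
Normalized shortfalls: (3682−2500)/3682 = 0.3210 (×32).
Σ = 10.272678. Dividing by the full population N = 80 gives P₁ = 0.128.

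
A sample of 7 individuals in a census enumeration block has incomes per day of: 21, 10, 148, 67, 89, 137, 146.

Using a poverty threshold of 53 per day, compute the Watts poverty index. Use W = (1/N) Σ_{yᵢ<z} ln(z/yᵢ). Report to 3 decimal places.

Poor units: 10, 21 (q = 2 of N = 7).
Log shortfalls: ln(53/10) = 1.6677; ln(53/21) = 0.9258.
W = 2.593476 / 7 = 0.370.

0.370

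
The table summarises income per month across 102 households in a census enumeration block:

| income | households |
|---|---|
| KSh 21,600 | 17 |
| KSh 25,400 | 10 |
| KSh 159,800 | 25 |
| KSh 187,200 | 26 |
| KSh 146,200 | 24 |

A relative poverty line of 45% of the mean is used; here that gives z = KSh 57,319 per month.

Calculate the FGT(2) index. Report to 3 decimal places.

0.095

Below the line: 17×KSh 21,600, 10×KSh 25,400 (q = 27 of N = 102).
Normalized shortfalls: (57319−21600)/57319 = 0.6232 (×17); (57319−25400)/57319 = 0.5569 (×10).
Squared: 0.3883 (×17); 0.3101 (×10).
Sum = 9.702614; P₂ = 9.702614 / 102 = 0.095.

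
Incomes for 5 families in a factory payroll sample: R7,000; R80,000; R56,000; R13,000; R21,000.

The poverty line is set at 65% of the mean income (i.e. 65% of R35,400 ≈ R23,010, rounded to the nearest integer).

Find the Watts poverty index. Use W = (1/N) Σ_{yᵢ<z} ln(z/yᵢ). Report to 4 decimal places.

Incomes under z: R7,000, R13,000, R21,000 (q = 3 of N = 5).
ln(z/y) terms: ln(23010/7000) = 1.1900; ln(23010/13000) = 0.5710; ln(23010/21000) = 0.0914.
W = 1.852405 / 5 = 0.3705.

0.3705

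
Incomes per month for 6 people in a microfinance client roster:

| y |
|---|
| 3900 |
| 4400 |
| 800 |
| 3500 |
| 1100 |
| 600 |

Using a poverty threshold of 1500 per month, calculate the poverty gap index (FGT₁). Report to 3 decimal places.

0.222

Poor units: 600, 800, 1100 (q = 3 of N = 6).
Relative gaps: (1500−600)/1500 = 0.6000; (1500−800)/1500 = 0.4667; (1500−1100)/1500 = 0.2667.
Σ = 1.333333. Dividing by the full population N = 6 gives P₁ = 0.222.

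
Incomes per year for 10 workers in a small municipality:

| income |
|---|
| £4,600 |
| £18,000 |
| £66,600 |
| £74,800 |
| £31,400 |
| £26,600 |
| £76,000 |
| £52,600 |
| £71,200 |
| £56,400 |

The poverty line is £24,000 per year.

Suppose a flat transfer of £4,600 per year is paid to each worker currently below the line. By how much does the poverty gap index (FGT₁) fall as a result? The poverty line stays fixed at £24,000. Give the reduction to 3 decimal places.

Before: below the line — £4,600, £18,000; poverty gap index (FGT₁) = 0.10583.
After the £4,600 transfer: below the line — £9,200, £22,600; poverty gap index (FGT₁) = 0.06750.
Reduction = 0.10583 − 0.06750 = 0.038.

0.038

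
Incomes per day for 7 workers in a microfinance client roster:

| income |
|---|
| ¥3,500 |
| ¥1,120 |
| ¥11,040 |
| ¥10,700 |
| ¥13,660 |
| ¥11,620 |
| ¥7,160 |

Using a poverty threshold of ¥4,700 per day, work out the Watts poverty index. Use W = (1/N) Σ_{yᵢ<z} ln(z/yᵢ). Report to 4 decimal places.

0.2470

Poor units: ¥1,120, ¥3,500 (q = 2 of N = 7).
Log shortfalls: ln(4700/1120) = 1.4342; ln(4700/3500) = 0.2948.
W = 1.729033 / 7 = 0.2470.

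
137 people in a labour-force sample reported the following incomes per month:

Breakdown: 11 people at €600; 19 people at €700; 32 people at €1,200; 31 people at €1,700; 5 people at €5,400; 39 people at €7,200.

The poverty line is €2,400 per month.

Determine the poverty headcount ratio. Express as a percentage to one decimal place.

67.9%

93 of the 137 people have income below €2,400.
H = 93/137 = 67.9%.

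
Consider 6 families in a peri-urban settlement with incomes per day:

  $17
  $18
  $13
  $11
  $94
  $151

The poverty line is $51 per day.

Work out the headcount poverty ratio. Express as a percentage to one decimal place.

4 of the 6 families have income below $51.
H = 4/6 = 66.7%.

66.7%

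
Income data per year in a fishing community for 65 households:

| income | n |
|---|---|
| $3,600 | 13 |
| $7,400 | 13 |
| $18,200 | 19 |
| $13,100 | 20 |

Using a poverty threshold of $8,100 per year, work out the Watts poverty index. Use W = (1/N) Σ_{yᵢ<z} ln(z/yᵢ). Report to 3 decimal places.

Poor units: 13×$3,600, 13×$7,400 (q = 26 of N = 65).
Log gaps: ln(8100/3600) = 0.8109 (×13); ln(8100/7400) = 0.0904 (×13).
W = 11.717086 / 65 = 0.180.

0.180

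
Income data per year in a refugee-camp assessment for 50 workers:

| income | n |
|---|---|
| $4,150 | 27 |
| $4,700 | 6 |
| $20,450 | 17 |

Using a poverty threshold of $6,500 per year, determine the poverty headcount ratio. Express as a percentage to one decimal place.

33 of the 50 workers have income below $6,500.
H = 33/50 = 66.0%.

66.0%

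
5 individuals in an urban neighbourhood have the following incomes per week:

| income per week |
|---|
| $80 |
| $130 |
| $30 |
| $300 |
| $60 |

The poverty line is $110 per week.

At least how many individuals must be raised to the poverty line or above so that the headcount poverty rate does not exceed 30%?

2

Currently q = 3 of N = 5 are below the line (H = 0.600).
A headcount ratio of at most 30% allows at most ⌊0.30 × 5⌋ = 1 poor individuals.
So at least 3 − 1 = 2 must be lifted.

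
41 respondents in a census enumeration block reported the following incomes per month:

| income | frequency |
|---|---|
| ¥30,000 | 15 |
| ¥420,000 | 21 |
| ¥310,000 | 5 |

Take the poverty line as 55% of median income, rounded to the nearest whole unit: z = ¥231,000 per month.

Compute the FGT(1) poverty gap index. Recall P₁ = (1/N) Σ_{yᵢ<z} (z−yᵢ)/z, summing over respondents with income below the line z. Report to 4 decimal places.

0.3183

Incomes under z: 15×¥30,000 (q = 15 of N = 41).
Shortfall ratios: (231000−30000)/231000 = 0.8701 (×15).
Sum of shortfalls = 13.051948; P₁ averages over all N: 13.051948 / 41 = 0.3183.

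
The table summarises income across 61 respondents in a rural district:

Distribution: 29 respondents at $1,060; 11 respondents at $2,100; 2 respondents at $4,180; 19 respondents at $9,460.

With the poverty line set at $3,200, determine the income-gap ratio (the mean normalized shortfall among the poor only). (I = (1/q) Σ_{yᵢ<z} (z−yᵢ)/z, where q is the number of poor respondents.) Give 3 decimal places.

Below the line: 29×$1,060, 11×$2,100 (q = 40 of N = 61).
Relative gaps: 0.6687 (×29), 0.3438 (×11); sum = 23.175000.
I averages over the q = 40 poor units only: 23.175000 / 40 = 0.579.

0.579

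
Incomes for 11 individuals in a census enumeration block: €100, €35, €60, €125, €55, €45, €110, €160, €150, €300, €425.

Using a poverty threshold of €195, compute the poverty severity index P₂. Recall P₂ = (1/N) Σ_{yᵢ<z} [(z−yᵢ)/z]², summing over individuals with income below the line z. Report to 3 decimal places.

Poor units: €35, €45, €55, €60, €100, €110, €125, €150, €160 (q = 9 of N = 11).
Normalized shortfalls: (195−35)/195 = 0.8205; (195−45)/195 = 0.7692; (195−55)/195 = 0.7179; (195−60)/195 = 0.6923; (195−100)/195 = 0.4872; (195−110)/195 = 0.4359; (195−125)/195 = 0.3590; (195−150)/195 = 0.2308; (195−160)/195 = 0.1795.
Squared: 0.6732; 0.5917; 0.5155; 0.4793; 0.2373; 0.1900; 0.1289; 0.0533; 0.0322.
Sum = 2.901381; P₂ = 2.901381 / 11 = 0.264.

0.264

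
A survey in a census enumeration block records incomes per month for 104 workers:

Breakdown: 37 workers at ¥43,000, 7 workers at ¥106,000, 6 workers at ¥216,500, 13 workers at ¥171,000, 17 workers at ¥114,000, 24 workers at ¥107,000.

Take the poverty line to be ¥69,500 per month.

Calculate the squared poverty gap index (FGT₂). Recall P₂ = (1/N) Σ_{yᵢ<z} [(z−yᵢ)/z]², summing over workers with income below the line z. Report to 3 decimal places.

Below the line: 37×¥43,000 (q = 37 of N = 104).
Normalized shortfalls: (69500−43000)/69500 = 0.3813 (×37).
Squared: 0.1454 (×37).
Sum = 5.379276; P₂ = 5.379276 / 104 = 0.052.

0.052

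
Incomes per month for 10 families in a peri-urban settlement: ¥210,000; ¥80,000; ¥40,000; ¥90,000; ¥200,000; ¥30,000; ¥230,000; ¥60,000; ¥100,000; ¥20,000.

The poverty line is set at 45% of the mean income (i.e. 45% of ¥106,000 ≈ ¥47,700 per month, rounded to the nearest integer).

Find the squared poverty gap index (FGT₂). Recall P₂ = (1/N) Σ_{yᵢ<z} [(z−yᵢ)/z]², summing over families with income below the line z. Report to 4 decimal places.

0.0501

Incomes under z: ¥20,000, ¥30,000, ¥40,000 (q = 3 of N = 10).
Normalized shortfalls: (47700−20000)/47700 = 0.5807; (47700−30000)/47700 = 0.3711; (47700−40000)/47700 = 0.1614.
Squared: 0.3372; 0.1377; 0.0261.
Sum = 0.500978; P₂ = 0.500978 / 10 = 0.0501.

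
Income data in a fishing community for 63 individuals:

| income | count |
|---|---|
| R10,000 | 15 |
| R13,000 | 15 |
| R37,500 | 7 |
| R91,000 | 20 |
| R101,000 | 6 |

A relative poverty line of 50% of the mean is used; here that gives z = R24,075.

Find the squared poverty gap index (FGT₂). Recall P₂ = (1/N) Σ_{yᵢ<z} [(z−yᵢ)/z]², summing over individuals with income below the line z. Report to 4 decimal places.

Below z: 15×R10,000, 15×R13,000 (q = 30 of N = 63).
Normalized shortfalls: (24075−10000)/24075 = 0.5846 (×15); (24075−13000)/24075 = 0.4600 (×15).
Squared: 0.3418 (×15); 0.2116 (×15).
Sum = 8.301194; P₂ = 8.301194 / 63 = 0.1318.

0.1318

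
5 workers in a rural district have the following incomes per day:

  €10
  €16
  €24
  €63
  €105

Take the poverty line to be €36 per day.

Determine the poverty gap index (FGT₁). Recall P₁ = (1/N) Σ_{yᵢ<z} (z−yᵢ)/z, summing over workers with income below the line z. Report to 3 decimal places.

0.322

Below z: €10, €16, €24 (q = 3 of N = 5).
Gap ratios (z−y)/z: (36−10)/36 = 0.7222; (36−16)/36 = 0.5556; (36−24)/36 = 0.3333.
Sum of shortfalls = 1.611111; P₁ averages over all N: 1.611111 / 5 = 0.322.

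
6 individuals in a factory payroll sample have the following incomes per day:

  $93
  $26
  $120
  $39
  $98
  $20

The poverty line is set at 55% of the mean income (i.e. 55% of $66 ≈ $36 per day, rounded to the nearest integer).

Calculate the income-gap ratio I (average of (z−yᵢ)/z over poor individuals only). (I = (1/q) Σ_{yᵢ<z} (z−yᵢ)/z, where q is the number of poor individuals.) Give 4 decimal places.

Below the line: $20, $26 (q = 2 of N = 6).
Relative gaps: 0.4444, 0.2778; sum = 0.722222.
I averages over the q = 2 poor units only: 0.722222 / 2 = 0.3611.

0.3611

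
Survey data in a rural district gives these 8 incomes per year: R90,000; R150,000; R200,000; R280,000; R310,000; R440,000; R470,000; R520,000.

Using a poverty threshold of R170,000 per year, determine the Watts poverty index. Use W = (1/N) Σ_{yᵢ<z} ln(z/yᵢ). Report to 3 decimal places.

Poor units: R90,000, R150,000 (q = 2 of N = 8).
Log gaps: ln(170000/90000) = 0.6360; ln(170000/150000) = 0.1252.
W = 0.761152 / 8 = 0.095.

0.095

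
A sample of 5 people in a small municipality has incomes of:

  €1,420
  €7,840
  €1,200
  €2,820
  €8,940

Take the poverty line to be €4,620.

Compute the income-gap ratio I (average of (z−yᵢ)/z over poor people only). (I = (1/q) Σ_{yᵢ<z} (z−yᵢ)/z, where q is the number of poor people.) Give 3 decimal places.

0.608

Below the line: €1,200, €1,420, €2,820 (q = 3 of N = 5).
Shortfall ratios (z−y)/z: 0.7403, 0.6926, 0.3896; sum = 1.822511.
I averages over the q = 3 poor units only: 1.822511 / 3 = 0.608.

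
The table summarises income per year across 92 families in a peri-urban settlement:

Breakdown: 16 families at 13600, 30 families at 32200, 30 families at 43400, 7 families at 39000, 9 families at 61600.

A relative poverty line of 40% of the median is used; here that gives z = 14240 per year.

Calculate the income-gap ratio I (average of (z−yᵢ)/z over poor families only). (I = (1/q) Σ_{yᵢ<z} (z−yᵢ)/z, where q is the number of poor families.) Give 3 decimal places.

Below z: 16×13600 (q = 16 of N = 92).
Shortfall ratios (z−y)/z: 0.0449 (×16); sum = 0.719101.
The income-gap ratio divides by q (the poor only): 0.719101 / 16 = 0.045.

0.045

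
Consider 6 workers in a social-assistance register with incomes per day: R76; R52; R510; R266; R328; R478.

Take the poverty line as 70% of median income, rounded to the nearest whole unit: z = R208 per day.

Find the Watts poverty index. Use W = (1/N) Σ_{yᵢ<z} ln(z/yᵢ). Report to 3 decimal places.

0.399

Below the line: R52, R76 (q = 2 of N = 6).
Log shortfalls: ln(208/52) = 1.3863; ln(208/76) = 1.0068.
W = 2.393099 / 6 = 0.399.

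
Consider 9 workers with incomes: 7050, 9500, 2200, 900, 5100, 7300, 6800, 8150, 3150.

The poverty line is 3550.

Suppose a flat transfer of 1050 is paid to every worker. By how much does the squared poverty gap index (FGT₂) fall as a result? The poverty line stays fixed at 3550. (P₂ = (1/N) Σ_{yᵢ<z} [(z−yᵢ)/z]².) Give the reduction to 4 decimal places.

0.0560

Before: below the line — 900, 2200, 3150; squared poverty gap index (FGT₂) = 0.079393.
After the 1050 transfer: below the line — 1950, 3250; squared poverty gap index (FGT₂) = 0.023364.
Reduction = 0.079393 − 0.023364 = 0.0560.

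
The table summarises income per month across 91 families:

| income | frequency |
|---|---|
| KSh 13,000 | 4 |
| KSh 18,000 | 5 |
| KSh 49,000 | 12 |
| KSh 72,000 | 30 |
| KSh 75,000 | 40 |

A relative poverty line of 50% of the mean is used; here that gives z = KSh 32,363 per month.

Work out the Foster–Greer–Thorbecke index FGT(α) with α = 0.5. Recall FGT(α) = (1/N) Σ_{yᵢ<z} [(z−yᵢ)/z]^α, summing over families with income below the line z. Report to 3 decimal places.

0.071

Below the line: 4×KSh 13,000, 5×KSh 18,000 (q = 9 of N = 91).
Shortfall ratios: (32363−13000)/32363 = 0.5983 (×4); (32363−18000)/32363 = 0.4438 (×5).
Raised to α = 0.5: 0.77350 (×4); 0.66619 (×5).
Sum = 6.424962; FGT(0.5) = 6.424962 / 91 = 0.071.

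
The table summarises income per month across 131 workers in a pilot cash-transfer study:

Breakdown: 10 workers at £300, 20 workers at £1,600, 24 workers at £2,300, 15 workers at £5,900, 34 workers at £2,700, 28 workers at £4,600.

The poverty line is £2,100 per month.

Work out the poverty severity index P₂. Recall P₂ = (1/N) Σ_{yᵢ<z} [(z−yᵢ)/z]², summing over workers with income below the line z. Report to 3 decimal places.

Incomes under z: 10×£300, 20×£1,600 (q = 30 of N = 131).
Shortfall ratios: (2100−300)/2100 = 0.8571 (×10); (2100−1600)/2100 = 0.2381 (×20).
Squared: 0.7347 (×10); 0.0567 (×20).
Sum = 8.480726; P₂ = 8.480726 / 131 = 0.065.

0.065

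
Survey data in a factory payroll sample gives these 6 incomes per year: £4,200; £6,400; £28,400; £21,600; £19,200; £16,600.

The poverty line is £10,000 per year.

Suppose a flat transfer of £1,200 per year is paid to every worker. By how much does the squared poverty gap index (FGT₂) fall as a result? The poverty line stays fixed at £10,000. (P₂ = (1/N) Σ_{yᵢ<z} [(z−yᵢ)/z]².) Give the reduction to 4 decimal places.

0.0328

Before: below the line — £4,200, £6,400; squared poverty gap index (FGT₂) = 0.077667.
After the £1,200 transfer: below the line — £5,400, £7,600; squared poverty gap index (FGT₂) = 0.044867.
Reduction = 0.077667 − 0.044867 = 0.0328.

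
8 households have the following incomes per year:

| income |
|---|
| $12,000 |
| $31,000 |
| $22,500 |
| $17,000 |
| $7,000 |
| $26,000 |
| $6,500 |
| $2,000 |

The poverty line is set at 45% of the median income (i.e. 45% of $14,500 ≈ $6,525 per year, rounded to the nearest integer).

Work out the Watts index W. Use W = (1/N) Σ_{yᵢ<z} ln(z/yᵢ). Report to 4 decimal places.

0.1483

Below z: $2,000, $6,500 (q = 2 of N = 8).
Log gaps: ln(6525/2000) = 1.1825; ln(6525/6500) = 0.0038.
W = 1.186333 / 8 = 0.1483.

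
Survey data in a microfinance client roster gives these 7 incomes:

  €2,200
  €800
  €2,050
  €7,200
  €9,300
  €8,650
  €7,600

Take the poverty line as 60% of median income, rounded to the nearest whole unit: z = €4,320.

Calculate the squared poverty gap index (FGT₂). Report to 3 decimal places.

0.169

Poor units: €800, €2,050, €2,200 (q = 3 of N = 7).
Shortfall ratios: (4320−800)/4320 = 0.8148; (4320−2050)/4320 = 0.5255; (4320−2200)/4320 = 0.4907.
Squared: 0.6639; 0.2761; 0.2408.
Sum = 1.180861; P₂ = 1.180861 / 7 = 0.169.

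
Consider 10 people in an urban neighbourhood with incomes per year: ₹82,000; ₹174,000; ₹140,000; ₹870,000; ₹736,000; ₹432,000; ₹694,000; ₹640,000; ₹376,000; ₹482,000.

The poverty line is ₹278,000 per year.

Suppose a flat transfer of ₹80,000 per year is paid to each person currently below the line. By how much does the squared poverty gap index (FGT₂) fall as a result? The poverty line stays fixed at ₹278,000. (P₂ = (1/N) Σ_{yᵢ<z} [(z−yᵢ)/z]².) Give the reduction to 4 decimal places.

Before: below the line — ₹82,000, ₹140,000, ₹174,000; squared poverty gap index (FGT₂) = 0.088344.
After the ₹80,000 transfer: below the line — ₹162,000, ₹220,000, ₹254,000; squared poverty gap index (FGT₂) = 0.022509.
Reduction = 0.088344 − 0.022509 = 0.0658.

0.0658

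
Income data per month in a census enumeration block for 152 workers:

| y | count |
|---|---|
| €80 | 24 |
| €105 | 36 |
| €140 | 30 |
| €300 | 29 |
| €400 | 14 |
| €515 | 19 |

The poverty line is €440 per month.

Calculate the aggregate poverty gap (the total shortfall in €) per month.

€34,320

Incomes under z: 24×€80, 36×€105, 30×€140, 29×€300, 14×€400 (q = 133 of N = 152).
Individual gaps: 24×(440−80) = 8640; 36×(440−105) = 12060; 30×(440−140) = 9000; 29×(440−300) = 4060; 14×(440−400) = 560.
Aggregate gap = €34,320.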